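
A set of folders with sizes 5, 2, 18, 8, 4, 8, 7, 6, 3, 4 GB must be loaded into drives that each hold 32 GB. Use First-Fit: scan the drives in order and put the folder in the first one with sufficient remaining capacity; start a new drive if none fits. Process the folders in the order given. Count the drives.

3

Put 5 GB in drive 1; 27 GB remain.
Put 2 GB in drive 1; 25 GB remain.
Put 18 GB in drive 1; 7 GB remain.
Put 8 GB in drive 2; 24 GB remain.
Put 4 GB in drive 1; 3 GB remain.
Put 8 GB in drive 2; 16 GB remain.
Put 7 GB in drive 2; 9 GB remain.
Put 6 GB in drive 2; 3 GB remain.
Put 3 GB in drive 1; 0 GB remain.
Put 4 GB in drive 3; 28 GB remain.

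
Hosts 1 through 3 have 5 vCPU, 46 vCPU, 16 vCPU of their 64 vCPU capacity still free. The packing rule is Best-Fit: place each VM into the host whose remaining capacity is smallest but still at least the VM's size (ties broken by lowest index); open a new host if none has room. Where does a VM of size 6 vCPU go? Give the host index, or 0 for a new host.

Hosts with room: host 2 (46 vCPU), host 3 (16 vCPU).
Tightest fit is host 3 with 16 vCPU free.

3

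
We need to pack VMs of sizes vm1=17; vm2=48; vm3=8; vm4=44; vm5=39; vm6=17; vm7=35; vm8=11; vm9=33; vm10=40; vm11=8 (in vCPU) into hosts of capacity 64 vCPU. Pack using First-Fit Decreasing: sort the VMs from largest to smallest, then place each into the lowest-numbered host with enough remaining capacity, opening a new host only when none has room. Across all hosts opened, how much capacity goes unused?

Sorted descending: 48, 44, 40, 39, 35, 33, 17, 17, 11, 8, 8.
host 1: place 48 vCPU, 16 vCPU left
host 2: place 44 vCPU, 20 vCPU left
host 3: place 40 vCPU, 24 vCPU left
host 4: place 39 vCPU, 25 vCPU left
host 5: place 35 vCPU, 29 vCPU left
host 6: place 33 vCPU, 31 vCPU left
host 2: place 17 vCPU, 3 vCPU left
host 3: place 17 vCPU, 7 vCPU left
host 1: place 11 vCPU, 5 vCPU left
host 4: place 8 vCPU, 17 vCPU left
host 4: place 8 vCPU, 9 vCPU left
6 hosts × 64 vCPU = 384 vCPU; used 300 vCPU; unused 84 vCPU.

84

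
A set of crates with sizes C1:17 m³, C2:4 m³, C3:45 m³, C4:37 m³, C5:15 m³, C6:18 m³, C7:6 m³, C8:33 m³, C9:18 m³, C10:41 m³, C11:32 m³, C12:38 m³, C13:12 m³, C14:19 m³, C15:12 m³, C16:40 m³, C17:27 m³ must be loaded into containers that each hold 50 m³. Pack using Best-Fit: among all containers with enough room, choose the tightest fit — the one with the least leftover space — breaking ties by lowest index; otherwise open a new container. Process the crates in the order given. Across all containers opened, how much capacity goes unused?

86

container 1: place C1 (17 m³), 33 m³ left
container 1: place C2 (4 m³), 29 m³ left
container 2: place C3 (45 m³), 5 m³ left
container 3: place C4 (37 m³), 13 m³ left
container 1: place C5 (15 m³), 14 m³ left
container 4: place C6 (18 m³), 32 m³ left
container 3: place C7 (6 m³), 7 m³ left
container 5: place C8 (33 m³), 17 m³ left
container 4: place C9 (18 m³), 14 m³ left
container 6: place C10 (41 m³), 9 m³ left
container 7: place C11 (32 m³), 18 m³ left
container 8: place C12 (38 m³), 12 m³ left
container 8: place C13 (12 m³), 0 m³ left
container 9: place C14 (19 m³), 31 m³ left
container 1: place C15 (12 m³), 2 m³ left
container 10: place C16 (40 m³), 10 m³ left
container 9: place C17 (27 m³), 4 m³ left
10 containers × 50 m³ = 500 m³; used 414 m³; unused 86 m³.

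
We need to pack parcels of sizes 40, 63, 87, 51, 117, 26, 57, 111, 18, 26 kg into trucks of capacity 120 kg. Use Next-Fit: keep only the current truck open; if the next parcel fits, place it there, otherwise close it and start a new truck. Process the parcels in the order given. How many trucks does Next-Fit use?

7

truck 1: place 40 kg, 80 kg left
truck 1: place 63 kg, 17 kg left
truck 2: place 87 kg, 33 kg left
truck 3: place 51 kg, 69 kg left
truck 4: place 117 kg, 3 kg left
truck 5: place 26 kg, 94 kg left
truck 5: place 57 kg, 37 kg left
truck 6: place 111 kg, 9 kg left
truck 7: place 18 kg, 102 kg left
truck 7: place 26 kg, 76 kg left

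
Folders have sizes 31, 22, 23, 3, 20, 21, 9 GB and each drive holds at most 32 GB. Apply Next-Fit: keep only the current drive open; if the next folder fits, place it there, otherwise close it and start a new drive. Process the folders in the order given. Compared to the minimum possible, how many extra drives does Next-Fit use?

Next-Fit: [31] [22] [23,3] [20] [21,9] → 5 drives.
Total size 129 GB; any packing needs at least ⌈129/32⌉ = 5 drives.
So 5 is already optimal.

0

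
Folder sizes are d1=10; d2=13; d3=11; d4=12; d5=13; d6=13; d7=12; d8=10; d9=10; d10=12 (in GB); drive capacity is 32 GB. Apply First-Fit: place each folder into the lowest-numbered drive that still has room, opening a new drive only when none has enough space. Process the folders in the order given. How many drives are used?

5

d1 (10 GB) → drive 1 (remaining 22 GB)
d2 (13 GB) → drive 1 (remaining 9 GB)
d3 (11 GB) → drive 2 (remaining 21 GB)
d4 (12 GB) → drive 2 (remaining 9 GB)
d5 (13 GB) → drive 3 (remaining 19 GB)
d6 (13 GB) → drive 3 (remaining 6 GB)
d7 (12 GB) → drive 4 (remaining 20 GB)
d8 (10 GB) → drive 4 (remaining 10 GB)
d9 (10 GB) → drive 4 (remaining 0 GB)
d10 (12 GB) → drive 5 (remaining 20 GB)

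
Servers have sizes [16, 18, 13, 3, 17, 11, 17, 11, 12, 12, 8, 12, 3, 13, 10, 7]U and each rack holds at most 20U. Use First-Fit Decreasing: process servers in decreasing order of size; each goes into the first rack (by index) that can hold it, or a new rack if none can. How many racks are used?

12 racks

Sorted descending: 18, 17, 17, 16, 13, 13, 12, 12, 12, 11, 11, 10, 8, 7, 3, 3.
Put 18U in rack 1; 2U remain.
Put 17U in rack 2; 3U remain.
Put 17U in rack 3; 3U remain.
Put 16U in rack 4; 4U remain.
Put 13U in rack 5; 7U remain.
Put 13U in rack 6; 7U remain.
Put 12U in rack 7; 8U remain.
Put 12U in rack 8; 8U remain.
Put 12U in rack 9; 8U remain.
Put 11U in rack 10; 9U remain.
Put 11U in rack 11; 9U remain.
Put 10U in rack 12; 10U remain.
Put 8U in rack 7; 0U remain.
Put 7U in rack 5; 0U remain.
Put 3U in rack 2; 0U remain.
Put 3U in rack 3; 0U remain.
Final racks: [18] [17,3] [17,3] [16] [13,7] [13] [12,8] [12] [12] [11] [11] [10].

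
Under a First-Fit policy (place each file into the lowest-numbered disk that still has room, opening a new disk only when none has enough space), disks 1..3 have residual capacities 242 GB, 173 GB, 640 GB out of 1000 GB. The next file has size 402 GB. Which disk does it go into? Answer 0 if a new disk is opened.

3

Disks with room: disk 3 (640 GB).
The first with room is disk 3.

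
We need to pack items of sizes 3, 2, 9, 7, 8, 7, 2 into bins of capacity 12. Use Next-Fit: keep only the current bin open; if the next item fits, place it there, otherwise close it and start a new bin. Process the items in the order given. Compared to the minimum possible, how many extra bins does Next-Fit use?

Next-Fit: [3,2] [9] [7] [8] [7,2] → 5 bins.
Total size 38; any packing needs at least ⌈38/12⌉ = 4 bins.
An optimal packing achieves that bound: [9,3] [8,2,2] [7] [7] → 4 bins.
Excess: 5 − 4 = 1.

1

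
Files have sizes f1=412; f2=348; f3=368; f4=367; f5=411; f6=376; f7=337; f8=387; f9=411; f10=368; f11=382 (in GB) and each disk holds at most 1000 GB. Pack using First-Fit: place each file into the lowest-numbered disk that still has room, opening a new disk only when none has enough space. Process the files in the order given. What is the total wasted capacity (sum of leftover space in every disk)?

1833

Put f1 (412 GB) in disk 1; 588 GB remain.
Put f2 (348 GB) in disk 1; 240 GB remain.
Put f3 (368 GB) in disk 2; 632 GB remain.
Put f4 (367 GB) in disk 2; 265 GB remain.
Put f5 (411 GB) in disk 3; 589 GB remain.
Put f6 (376 GB) in disk 3; 213 GB remain.
Put f7 (337 GB) in disk 4; 663 GB remain.
Put f8 (387 GB) in disk 4; 276 GB remain.
Put f9 (411 GB) in disk 5; 589 GB remain.
Put f10 (368 GB) in disk 5; 221 GB remain.
Put f11 (382 GB) in disk 6; 618 GB remain.
6 disks × 1000 GB = 6000 GB; used 4167 GB; unused 1833 GB.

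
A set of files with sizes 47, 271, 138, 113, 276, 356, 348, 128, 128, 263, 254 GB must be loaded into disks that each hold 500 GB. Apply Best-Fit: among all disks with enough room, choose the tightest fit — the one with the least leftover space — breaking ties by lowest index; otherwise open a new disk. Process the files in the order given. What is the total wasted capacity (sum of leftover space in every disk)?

Put 47 GB in disk 1; 453 GB remain.
Put 271 GB in disk 1; 182 GB remain.
Put 138 GB in disk 1; 44 GB remain.
Put 113 GB in disk 2; 387 GB remain.
Put 276 GB in disk 2; 111 GB remain.
Put 356 GB in disk 3; 144 GB remain.
Put 348 GB in disk 4; 152 GB remain.
Put 128 GB in disk 3; 16 GB remain.
Put 128 GB in disk 4; 24 GB remain.
Put 263 GB in disk 5; 237 GB remain.
Put 254 GB in disk 6; 246 GB remain.
6 disks × 500 GB = 3000 GB; used 2322 GB; unused 678 GB.

678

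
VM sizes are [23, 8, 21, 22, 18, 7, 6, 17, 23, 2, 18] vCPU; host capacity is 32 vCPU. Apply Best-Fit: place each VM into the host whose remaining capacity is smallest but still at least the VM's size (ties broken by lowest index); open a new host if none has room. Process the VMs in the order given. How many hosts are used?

Put 23 vCPU in host 1; 9 vCPU remain.
Put 8 vCPU in host 1; 1 vCPU remain.
Put 21 vCPU in host 2; 11 vCPU remain.
Put 22 vCPU in host 3; 10 vCPU remain.
Put 18 vCPU in host 4; 14 vCPU remain.
Put 7 vCPU in host 3; 3 vCPU remain.
Put 6 vCPU in host 2; 5 vCPU remain.
Put 17 vCPU in host 5; 15 vCPU remain.
Put 23 vCPU in host 6; 9 vCPU remain.
Put 2 vCPU in host 3; 1 vCPU remain.
Put 18 vCPU in host 7; 14 vCPU remain.

7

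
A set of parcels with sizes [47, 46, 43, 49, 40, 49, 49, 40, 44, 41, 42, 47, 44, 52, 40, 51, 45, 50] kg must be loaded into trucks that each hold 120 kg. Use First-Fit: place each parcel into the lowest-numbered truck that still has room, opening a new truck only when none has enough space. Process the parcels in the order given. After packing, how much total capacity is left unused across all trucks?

truck 1: place 47 kg, 73 kg left
truck 1: place 46 kg, 27 kg left
truck 2: place 43 kg, 77 kg left
truck 2: place 49 kg, 28 kg left
truck 3: place 40 kg, 80 kg left
truck 3: place 49 kg, 31 kg left
truck 4: place 49 kg, 71 kg left
truck 4: place 40 kg, 31 kg left
truck 5: place 44 kg, 76 kg left
truck 5: place 41 kg, 35 kg left
truck 6: place 42 kg, 78 kg left
truck 6: place 47 kg, 31 kg left
truck 7: place 44 kg, 76 kg left
truck 7: place 52 kg, 24 kg left
truck 8: place 40 kg, 80 kg left
truck 8: place 51 kg, 29 kg left
truck 9: place 45 kg, 75 kg left
truck 9: place 50 kg, 25 kg left
9 trucks × 120 kg = 1080 kg; used 819 kg; unused 261 kg.

261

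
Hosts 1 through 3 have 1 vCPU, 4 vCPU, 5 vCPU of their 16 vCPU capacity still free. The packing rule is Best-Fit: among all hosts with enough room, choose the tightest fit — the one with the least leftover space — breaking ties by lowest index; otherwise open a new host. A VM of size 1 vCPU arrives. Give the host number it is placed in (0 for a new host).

1

Hosts with room: host 1 (1 vCPU), host 2 (4 vCPU), host 3 (5 vCPU).
Tightest fit is host 1 with 1 vCPU free.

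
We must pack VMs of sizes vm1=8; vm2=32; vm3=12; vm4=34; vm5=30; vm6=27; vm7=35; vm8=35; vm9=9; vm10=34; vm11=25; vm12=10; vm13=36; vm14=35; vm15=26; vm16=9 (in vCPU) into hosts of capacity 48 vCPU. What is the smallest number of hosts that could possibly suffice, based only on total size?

9

Total size = 8 + 32 + 12 + 34 + 30 + 27 + 35 + 35 + 9 + 34 + 25 + 10 + 36 + 35 + 26 + 9 = 397 vCPU.
⌈397 / 48⌉ = 9.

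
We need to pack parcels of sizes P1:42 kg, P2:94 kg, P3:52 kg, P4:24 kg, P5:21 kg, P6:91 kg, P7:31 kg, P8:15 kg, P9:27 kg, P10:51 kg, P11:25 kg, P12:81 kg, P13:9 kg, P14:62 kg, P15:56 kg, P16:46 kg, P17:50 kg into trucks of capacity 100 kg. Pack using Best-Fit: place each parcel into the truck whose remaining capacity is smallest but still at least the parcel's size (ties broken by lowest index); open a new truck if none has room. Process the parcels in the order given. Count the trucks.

9

P1 (42 kg) → truck 1 (remaining 58 kg)
P2 (94 kg) → truck 2 (remaining 6 kg)
P3 (52 kg) → truck 1 (remaining 6 kg)
P4 (24 kg) → truck 3 (remaining 76 kg)
P5 (21 kg) → truck 3 (remaining 55 kg)
P6 (91 kg) → truck 4 (remaining 9 kg)
P7 (31 kg) → truck 3 (remaining 24 kg)
P8 (15 kg) → truck 3 (remaining 9 kg)
P9 (27 kg) → truck 5 (remaining 73 kg)
P10 (51 kg) → truck 5 (remaining 22 kg)
P11 (25 kg) → truck 6 (remaining 75 kg)
P12 (81 kg) → truck 7 (remaining 19 kg)
P13 (9 kg) → truck 3 (remaining 0 kg)
P14 (62 kg) → truck 6 (remaining 13 kg)
P15 (56 kg) → truck 8 (remaining 44 kg)
P16 (46 kg) → truck 9 (remaining 54 kg)
P17 (50 kg) → truck 9 (remaining 4 kg)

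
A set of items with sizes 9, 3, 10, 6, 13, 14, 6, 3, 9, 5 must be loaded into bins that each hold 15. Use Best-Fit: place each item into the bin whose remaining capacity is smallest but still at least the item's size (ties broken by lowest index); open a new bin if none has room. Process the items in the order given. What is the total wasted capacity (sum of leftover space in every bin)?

12

9 → bin 1 (remaining 6)
3 → bin 1 (remaining 3)
10 → bin 2 (remaining 5)
6 → bin 3 (remaining 9)
13 → bin 4 (remaining 2)
14 → bin 5 (remaining 1)
6 → bin 3 (remaining 3)
3 → bin 1 (remaining 0)
9 → bin 6 (remaining 6)
5 → bin 2 (remaining 0)
6 bins × 15 = 90; used 78; unused 12.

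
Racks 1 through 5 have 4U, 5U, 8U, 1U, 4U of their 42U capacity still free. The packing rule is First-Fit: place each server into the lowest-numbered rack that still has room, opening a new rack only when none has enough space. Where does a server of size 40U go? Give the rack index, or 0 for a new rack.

No rack has ≥ 40U free, so a new rack is opened.

0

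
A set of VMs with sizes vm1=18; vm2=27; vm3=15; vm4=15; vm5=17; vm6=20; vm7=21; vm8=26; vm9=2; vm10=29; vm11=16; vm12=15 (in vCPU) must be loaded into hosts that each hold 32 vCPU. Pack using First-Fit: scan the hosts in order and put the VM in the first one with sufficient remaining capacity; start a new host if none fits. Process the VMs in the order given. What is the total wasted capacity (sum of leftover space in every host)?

67

host 1: place vm1 (18 vCPU), 14 vCPU left
host 2: place vm2 (27 vCPU), 5 vCPU left
host 3: place vm3 (15 vCPU), 17 vCPU left
host 3: place vm4 (15 vCPU), 2 vCPU left
host 4: place vm5 (17 vCPU), 15 vCPU left
host 5: place vm6 (20 vCPU), 12 vCPU left
host 6: place vm7 (21 vCPU), 11 vCPU left
host 7: place vm8 (26 vCPU), 6 vCPU left
host 1: place vm9 (2 vCPU), 12 vCPU left
host 8: place vm10 (29 vCPU), 3 vCPU left
host 9: place vm11 (16 vCPU), 16 vCPU left
host 4: place vm12 (15 vCPU), 0 vCPU left
9 hosts × 32 vCPU = 288 vCPU; used 221 vCPU; unused 67 vCPU.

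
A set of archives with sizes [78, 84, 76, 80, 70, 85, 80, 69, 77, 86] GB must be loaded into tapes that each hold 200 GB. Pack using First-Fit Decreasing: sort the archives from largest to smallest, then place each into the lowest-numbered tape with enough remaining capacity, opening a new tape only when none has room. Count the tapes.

5

Sorted descending: 86, 85, 84, 80, 80, 78, 77, 76, 70, 69.
tape 1: place 86 GB, 114 GB left
tape 1: place 85 GB, 29 GB left
tape 2: place 84 GB, 116 GB left
tape 2: place 80 GB, 36 GB left
tape 3: place 80 GB, 120 GB left
tape 3: place 78 GB, 42 GB left
tape 4: place 77 GB, 123 GB left
tape 4: place 76 GB, 47 GB left
tape 5: place 70 GB, 130 GB left
tape 5: place 69 GB, 61 GB left
Final tapes: [86,85] [84,80] [80,78] [77,76] [70,69].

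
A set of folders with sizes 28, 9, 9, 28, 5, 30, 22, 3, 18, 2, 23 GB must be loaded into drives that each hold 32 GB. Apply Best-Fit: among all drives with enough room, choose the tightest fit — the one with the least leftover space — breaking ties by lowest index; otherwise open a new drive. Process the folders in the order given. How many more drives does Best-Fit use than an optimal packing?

Best-Fit: [28,3] [9,9,5] [28] [30,2] [22] [18] [23] → 7 drives.
Total size 177 GB; any packing needs at least ⌈177/32⌉ = 6 drives.
An optimal packing achieves that bound: [30,2] [28,3] [28] [23,9] [22,9] [18,5] → 6 drives.
Excess: 7 − 6 = 1.

1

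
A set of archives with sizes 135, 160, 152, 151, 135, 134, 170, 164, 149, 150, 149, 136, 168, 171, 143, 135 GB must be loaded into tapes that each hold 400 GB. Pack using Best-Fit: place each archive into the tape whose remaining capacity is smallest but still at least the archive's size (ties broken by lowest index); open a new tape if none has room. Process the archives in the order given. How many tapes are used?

8 tapes

Put 135 GB in tape 1; 265 GB remain.
Put 160 GB in tape 1; 105 GB remain.
Put 152 GB in tape 2; 248 GB remain.
Put 151 GB in tape 2; 97 GB remain.
Put 135 GB in tape 3; 265 GB remain.
Put 134 GB in tape 3; 131 GB remain.
Put 170 GB in tape 4; 230 GB remain.
Put 164 GB in tape 4; 66 GB remain.
Put 149 GB in tape 5; 251 GB remain.
Put 150 GB in tape 5; 101 GB remain.
Put 149 GB in tape 6; 251 GB remain.
Put 136 GB in tape 6; 115 GB remain.
Put 168 GB in tape 7; 232 GB remain.
Put 171 GB in tape 7; 61 GB remain.
Put 143 GB in tape 8; 257 GB remain.
Put 135 GB in tape 8; 122 GB remain.
Final tapes: [135,160] [152,151] [135,134] [170,164] [149,150] [149,136] [168,171] [143,135].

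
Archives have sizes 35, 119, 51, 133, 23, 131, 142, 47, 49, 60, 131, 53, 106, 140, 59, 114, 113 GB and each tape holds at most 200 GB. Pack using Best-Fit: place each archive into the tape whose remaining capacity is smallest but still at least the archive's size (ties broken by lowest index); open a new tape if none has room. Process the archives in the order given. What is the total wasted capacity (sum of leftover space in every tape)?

294

35 GB → tape 1 (remaining 165 GB)
119 GB → tape 1 (remaining 46 GB)
51 GB → tape 2 (remaining 149 GB)
133 GB → tape 2 (remaining 16 GB)
23 GB → tape 1 (remaining 23 GB)
131 GB → tape 3 (remaining 69 GB)
142 GB → tape 4 (remaining 58 GB)
47 GB → tape 4 (remaining 11 GB)
49 GB → tape 3 (remaining 20 GB)
60 GB → tape 5 (remaining 140 GB)
131 GB → tape 5 (remaining 9 GB)
53 GB → tape 6 (remaining 147 GB)
106 GB → tape 6 (remaining 41 GB)
140 GB → tape 7 (remaining 60 GB)
59 GB → tape 7 (remaining 1 GB)
114 GB → tape 8 (remaining 86 GB)
113 GB → tape 9 (remaining 87 GB)
9 tapes × 200 GB = 1800 GB; used 1506 GB; unused 294 GB.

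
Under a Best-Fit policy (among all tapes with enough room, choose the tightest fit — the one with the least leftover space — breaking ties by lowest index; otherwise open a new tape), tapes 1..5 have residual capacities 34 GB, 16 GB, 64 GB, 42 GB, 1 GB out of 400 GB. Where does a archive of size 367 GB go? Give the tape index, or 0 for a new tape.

0

No tape has ≥ 367 GB free, so a new tape is opened.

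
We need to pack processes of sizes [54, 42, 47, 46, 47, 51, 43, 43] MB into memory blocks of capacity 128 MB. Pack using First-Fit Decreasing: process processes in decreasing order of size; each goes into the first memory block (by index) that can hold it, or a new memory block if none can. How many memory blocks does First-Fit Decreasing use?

Sorted descending: 54, 51, 47, 47, 46, 43, 43, 42.
Put 54 MB in memory block 1; 74 MB remain.
Put 51 MB in memory block 1; 23 MB remain.
Put 47 MB in memory block 2; 81 MB remain.
Put 47 MB in memory block 2; 34 MB remain.
Put 46 MB in memory block 3; 82 MB remain.
Put 43 MB in memory block 3; 39 MB remain.
Put 43 MB in memory block 4; 85 MB remain.
Put 42 MB in memory block 4; 43 MB remain.

4 memory blocks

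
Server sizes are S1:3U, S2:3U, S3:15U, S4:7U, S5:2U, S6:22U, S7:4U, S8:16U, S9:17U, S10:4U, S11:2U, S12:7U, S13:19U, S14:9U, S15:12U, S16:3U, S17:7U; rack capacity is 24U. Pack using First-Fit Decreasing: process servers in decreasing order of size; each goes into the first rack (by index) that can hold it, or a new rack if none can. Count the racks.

Sorted descending: 22, 19, 17, 16, 15, 12, 9, 7, 7, 7, 4, 4, 3, 3, 3, 2, 2.
rack 1: place 22U, 2U left
rack 2: place 19U, 5U left
rack 3: place 17U, 7U left
rack 4: place 16U, 8U left
rack 5: place 15U, 9U left
rack 6: place 12U, 12U left
rack 5: place 9U, 0U left
rack 3: place 7U, 0U left
rack 4: place 7U, 1U left
rack 6: place 7U, 5U left
rack 2: place 4U, 1U left
rack 6: place 4U, 1U left
rack 7: place 3U, 21U left
rack 7: place 3U, 18U left
rack 7: place 3U, 15U left
rack 1: place 2U, 0U left
rack 7: place 2U, 13U left
Final racks: [22,2] [19,4] [17,7] [16,7] [15,9] [12,7,4] [3,3,3,2].

7 racks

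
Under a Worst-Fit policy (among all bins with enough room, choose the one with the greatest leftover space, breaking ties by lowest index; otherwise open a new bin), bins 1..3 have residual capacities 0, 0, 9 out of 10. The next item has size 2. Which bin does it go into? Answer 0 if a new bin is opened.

Bins with room: bin 3 (9).
Most room is bin 3 with 9 free.

3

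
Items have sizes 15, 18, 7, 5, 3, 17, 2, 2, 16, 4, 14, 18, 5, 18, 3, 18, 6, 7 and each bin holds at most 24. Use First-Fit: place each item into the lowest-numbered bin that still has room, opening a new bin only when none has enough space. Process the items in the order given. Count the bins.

Put 15 in bin 1; 9 remain.
Put 18 in bin 2; 6 remain.
Put 7 in bin 1; 2 remain.
Put 5 in bin 2; 1 remain.
Put 3 in bin 3; 21 remain.
Put 17 in bin 3; 4 remain.
Put 2 in bin 1; 0 remain.
Put 2 in bin 3; 2 remain.
Put 16 in bin 4; 8 remain.
Put 4 in bin 4; 4 remain.
Put 14 in bin 5; 10 remain.
Put 18 in bin 6; 6 remain.
Put 5 in bin 5; 5 remain.
Put 18 in bin 7; 6 remain.
Put 3 in bin 4; 1 remain.
Put 18 in bin 8; 6 remain.
Put 6 in bin 6; 0 remain.
Put 7 in bin 9; 17 remain.
Final bins: [15,7,2] [18,5] [3,17,2] [16,4,3] [14,5] [18,6] [18] [18] [7].

9 bins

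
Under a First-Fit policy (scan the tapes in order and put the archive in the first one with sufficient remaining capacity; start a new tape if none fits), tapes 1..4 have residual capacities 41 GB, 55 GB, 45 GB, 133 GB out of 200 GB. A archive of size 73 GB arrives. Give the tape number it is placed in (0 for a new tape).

4

Tapes with room: tape 4 (133 GB).
The first with room is tape 4.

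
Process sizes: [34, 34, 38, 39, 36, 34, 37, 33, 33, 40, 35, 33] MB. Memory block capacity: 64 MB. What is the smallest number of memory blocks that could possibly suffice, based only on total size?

Total size = 34 + 34 + 38 + 39 + 36 + 34 + 37 + 33 + 33 + 40 + 35 + 33 = 426 MB.
⌈426 / 64⌉ = 7.

7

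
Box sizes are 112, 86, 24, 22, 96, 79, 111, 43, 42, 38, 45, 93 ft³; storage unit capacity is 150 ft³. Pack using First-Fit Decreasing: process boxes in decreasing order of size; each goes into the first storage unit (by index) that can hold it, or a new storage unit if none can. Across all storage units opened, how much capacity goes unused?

Sorted descending: 112, 111, 96, 93, 86, 79, 45, 43, 42, 38, 24, 22.
112 ft³ → storage unit 1 (remaining 38 ft³)
111 ft³ → storage unit 2 (remaining 39 ft³)
96 ft³ → storage unit 3 (remaining 54 ft³)
93 ft³ → storage unit 4 (remaining 57 ft³)
86 ft³ → storage unit 5 (remaining 64 ft³)
79 ft³ → storage unit 6 (remaining 71 ft³)
45 ft³ → storage unit 3 (remaining 9 ft³)
43 ft³ → storage unit 4 (remaining 14 ft³)
42 ft³ → storage unit 5 (remaining 22 ft³)
38 ft³ → storage unit 1 (remaining 0 ft³)
24 ft³ → storage unit 2 (remaining 15 ft³)
22 ft³ → storage unit 5 (remaining 0 ft³)
6 storage units × 150 ft³ = 900 ft³; used 791 ft³; unused 109 ft³.

109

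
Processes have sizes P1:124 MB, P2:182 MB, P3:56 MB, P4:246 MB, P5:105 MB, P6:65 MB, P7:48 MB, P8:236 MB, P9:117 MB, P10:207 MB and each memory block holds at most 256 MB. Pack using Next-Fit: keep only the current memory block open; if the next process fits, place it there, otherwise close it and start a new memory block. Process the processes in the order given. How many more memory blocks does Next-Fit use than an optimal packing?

1

Next-Fit: [124] [182,56] [246] [105,65,48] [236] [117] [207] → 7 memory blocks.
Total size 1386 MB; any packing needs at least ⌈1386/256⌉ = 6 memory blocks.
An optimal packing achieves that bound: [246] [236] [207,48] [182,65] [124,117] [105,56] → 6 memory blocks.
Excess: 7 − 6 = 1.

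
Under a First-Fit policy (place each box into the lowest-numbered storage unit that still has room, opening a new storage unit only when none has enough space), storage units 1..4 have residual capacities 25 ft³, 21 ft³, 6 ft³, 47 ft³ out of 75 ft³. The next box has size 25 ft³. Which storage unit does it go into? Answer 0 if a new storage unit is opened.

1

Storage units with room: storage unit 1 (25 ft³), storage unit 4 (47 ft³).
The first with room is storage unit 1.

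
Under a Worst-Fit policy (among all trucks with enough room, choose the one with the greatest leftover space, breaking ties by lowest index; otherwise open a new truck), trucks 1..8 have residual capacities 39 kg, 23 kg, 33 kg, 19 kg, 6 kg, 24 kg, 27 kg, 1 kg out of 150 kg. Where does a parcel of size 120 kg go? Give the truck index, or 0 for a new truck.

No truck has ≥ 120 kg free, so a new truck is opened.

0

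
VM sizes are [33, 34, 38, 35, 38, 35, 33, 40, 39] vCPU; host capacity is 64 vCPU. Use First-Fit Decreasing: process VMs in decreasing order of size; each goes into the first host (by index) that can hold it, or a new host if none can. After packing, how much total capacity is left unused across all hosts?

251

Sorted descending: 40, 39, 38, 38, 35, 35, 34, 33, 33.
40 vCPU → host 1 (remaining 24 vCPU)
39 vCPU → host 2 (remaining 25 vCPU)
38 vCPU → host 3 (remaining 26 vCPU)
38 vCPU → host 4 (remaining 26 vCPU)
35 vCPU → host 5 (remaining 29 vCPU)
35 vCPU → host 6 (remaining 29 vCPU)
34 vCPU → host 7 (remaining 30 vCPU)
33 vCPU → host 8 (remaining 31 vCPU)
33 vCPU → host 9 (remaining 31 vCPU)
9 hosts × 64 vCPU = 576 vCPU; used 325 vCPU; unused 251 vCPU.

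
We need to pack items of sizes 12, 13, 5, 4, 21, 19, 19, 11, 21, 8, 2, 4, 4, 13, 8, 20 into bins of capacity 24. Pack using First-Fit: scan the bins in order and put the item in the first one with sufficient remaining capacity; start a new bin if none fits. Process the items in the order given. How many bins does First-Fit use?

9

12 → bin 1 (remaining 12)
13 → bin 2 (remaining 11)
5 → bin 1 (remaining 7)
4 → bin 1 (remaining 3)
21 → bin 3 (remaining 3)
19 → bin 4 (remaining 5)
19 → bin 5 (remaining 5)
11 → bin 2 (remaining 0)
21 → bin 6 (remaining 3)
8 → bin 7 (remaining 16)
2 → bin 1 (remaining 1)
4 → bin 4 (remaining 1)
4 → bin 5 (remaining 1)
13 → bin 7 (remaining 3)
8 → bin 8 (remaining 16)
20 → bin 9 (remaining 4)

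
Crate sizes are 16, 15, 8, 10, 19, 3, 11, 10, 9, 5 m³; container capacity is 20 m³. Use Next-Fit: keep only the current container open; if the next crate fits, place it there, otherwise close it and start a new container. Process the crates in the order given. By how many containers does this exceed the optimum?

Next-Fit: [16] [15] [8,10] [19] [3,11] [10,9] [5] → 7 containers.
Total size 106 m³; any packing needs at least ⌈106/20⌉ = 6 containers.
An optimal packing achieves that bound: [19] [16,3] [15,5] [11,9] [10,10] [8] → 6 containers.
Excess: 7 − 6 = 1.

1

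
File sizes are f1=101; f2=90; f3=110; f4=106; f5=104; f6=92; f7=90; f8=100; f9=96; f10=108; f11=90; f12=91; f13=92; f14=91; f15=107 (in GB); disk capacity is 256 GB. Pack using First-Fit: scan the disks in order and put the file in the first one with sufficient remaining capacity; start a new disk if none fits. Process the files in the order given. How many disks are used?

disk 1: place f1 (101 GB), 155 GB left
disk 1: place f2 (90 GB), 65 GB left
disk 2: place f3 (110 GB), 146 GB left
disk 2: place f4 (106 GB), 40 GB left
disk 3: place f5 (104 GB), 152 GB left
disk 3: place f6 (92 GB), 60 GB left
disk 4: place f7 (90 GB), 166 GB left
disk 4: place f8 (100 GB), 66 GB left
disk 5: place f9 (96 GB), 160 GB left
disk 5: place f10 (108 GB), 52 GB left
disk 6: place f11 (90 GB), 166 GB left
disk 6: place f12 (91 GB), 75 GB left
disk 7: place f13 (92 GB), 164 GB left
disk 7: place f14 (91 GB), 73 GB left
disk 8: place f15 (107 GB), 149 GB left

8 disks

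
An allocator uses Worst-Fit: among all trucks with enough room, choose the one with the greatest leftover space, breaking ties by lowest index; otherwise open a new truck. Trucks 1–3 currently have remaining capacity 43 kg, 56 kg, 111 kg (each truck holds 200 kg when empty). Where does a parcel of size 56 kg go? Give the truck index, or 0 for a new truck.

3

Trucks with room: truck 2 (56 kg), truck 3 (111 kg).
Most room is truck 3 with 111 kg free.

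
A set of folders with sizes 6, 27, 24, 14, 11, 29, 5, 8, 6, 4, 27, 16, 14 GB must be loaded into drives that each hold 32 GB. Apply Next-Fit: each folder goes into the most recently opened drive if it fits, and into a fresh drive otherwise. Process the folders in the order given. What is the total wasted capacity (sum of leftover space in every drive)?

65

6 GB → drive 1 (remaining 26 GB)
27 GB → drive 2 (remaining 5 GB)
24 GB → drive 3 (remaining 8 GB)
14 GB → drive 4 (remaining 18 GB)
11 GB → drive 4 (remaining 7 GB)
29 GB → drive 5 (remaining 3 GB)
5 GB → drive 6 (remaining 27 GB)
8 GB → drive 6 (remaining 19 GB)
6 GB → drive 6 (remaining 13 GB)
4 GB → drive 6 (remaining 9 GB)
27 GB → drive 7 (remaining 5 GB)
16 GB → drive 8 (remaining 16 GB)
14 GB → drive 8 (remaining 2 GB)
8 drives × 32 GB = 256 GB; used 191 GB; unused 65 GB.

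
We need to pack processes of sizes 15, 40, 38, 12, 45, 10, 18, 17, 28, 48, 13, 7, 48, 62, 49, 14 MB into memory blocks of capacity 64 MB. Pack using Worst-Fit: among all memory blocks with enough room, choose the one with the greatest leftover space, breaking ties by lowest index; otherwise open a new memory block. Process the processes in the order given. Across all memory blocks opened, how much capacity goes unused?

15 MB → memory block 1 (remaining 49 MB)
40 MB → memory block 1 (remaining 9 MB)
38 MB → memory block 2 (remaining 26 MB)
12 MB → memory block 2 (remaining 14 MB)
45 MB → memory block 3 (remaining 19 MB)
10 MB → memory block 3 (remaining 9 MB)
18 MB → memory block 4 (remaining 46 MB)
17 MB → memory block 4 (remaining 29 MB)
28 MB → memory block 4 (remaining 1 MB)
48 MB → memory block 5 (remaining 16 MB)
13 MB → memory block 5 (remaining 3 MB)
7 MB → memory block 2 (remaining 7 MB)
48 MB → memory block 6 (remaining 16 MB)
62 MB → memory block 7 (remaining 2 MB)
49 MB → memory block 8 (remaining 15 MB)
14 MB → memory block 6 (remaining 2 MB)
8 memory blocks × 64 MB = 512 MB; used 464 MB; unused 48 MB.

48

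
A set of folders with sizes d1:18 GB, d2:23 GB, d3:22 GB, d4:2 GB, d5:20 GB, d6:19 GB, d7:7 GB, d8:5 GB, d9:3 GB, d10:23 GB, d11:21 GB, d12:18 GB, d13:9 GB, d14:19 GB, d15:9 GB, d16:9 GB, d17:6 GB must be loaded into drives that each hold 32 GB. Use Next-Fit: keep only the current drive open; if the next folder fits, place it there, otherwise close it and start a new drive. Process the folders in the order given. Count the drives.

10 drives

drive 1: place d1 (18 GB), 14 GB left
drive 2: place d2 (23 GB), 9 GB left
drive 3: place d3 (22 GB), 10 GB left
drive 3: place d4 (2 GB), 8 GB left
drive 4: place d5 (20 GB), 12 GB left
drive 5: place d6 (19 GB), 13 GB left
drive 5: place d7 (7 GB), 6 GB left
drive 5: place d8 (5 GB), 1 GB left
drive 6: place d9 (3 GB), 29 GB left
drive 6: place d10 (23 GB), 6 GB left
drive 7: place d11 (21 GB), 11 GB left
drive 8: place d12 (18 GB), 14 GB left
drive 8: place d13 (9 GB), 5 GB left
drive 9: place d14 (19 GB), 13 GB left
drive 9: place d15 (9 GB), 4 GB left
drive 10: place d16 (9 GB), 23 GB left
drive 10: place d17 (6 GB), 17 GB left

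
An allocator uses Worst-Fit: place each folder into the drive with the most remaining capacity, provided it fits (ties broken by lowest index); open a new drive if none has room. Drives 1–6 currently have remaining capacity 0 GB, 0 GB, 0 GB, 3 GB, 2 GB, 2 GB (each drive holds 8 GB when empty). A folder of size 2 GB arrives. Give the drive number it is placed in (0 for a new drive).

4

Drives with room: drive 4 (3 GB), drive 5 (2 GB), drive 6 (2 GB).
Most room is drive 4 with 3 GB free.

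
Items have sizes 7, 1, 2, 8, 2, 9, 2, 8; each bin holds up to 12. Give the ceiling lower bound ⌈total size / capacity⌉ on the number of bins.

Total size = 7 + 1 + 2 + 8 + 2 + 9 + 2 + 8 = 39.
⌈39 / 12⌉ = 4.

4 bins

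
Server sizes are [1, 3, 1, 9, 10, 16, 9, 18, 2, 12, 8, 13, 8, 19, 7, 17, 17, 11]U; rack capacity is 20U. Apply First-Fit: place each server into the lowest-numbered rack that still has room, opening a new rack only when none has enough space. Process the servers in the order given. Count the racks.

10

Put 1U in rack 1; 19U remain.
Put 3U in rack 1; 16U remain.
Put 1U in rack 1; 15U remain.
Put 9U in rack 1; 6U remain.
Put 10U in rack 2; 10U remain.
Put 16U in rack 3; 4U remain.
Put 9U in rack 2; 1U remain.
Put 18U in rack 4; 2U remain.
Put 2U in rack 1; 4U remain.
Put 12U in rack 5; 8U remain.
Put 8U in rack 5; 0U remain.
Put 13U in rack 6; 7U remain.
Put 8U in rack 7; 12U remain.
Put 19U in rack 8; 1U remain.
Put 7U in rack 6; 0U remain.
Put 17U in rack 9; 3U remain.
Put 17U in rack 10; 3U remain.
Put 11U in rack 7; 1U remain.
Final racks: [1,3,1,9,2] [10,9] [16] [18] [12,8] [13,7] [8,11] [19] [17] [17].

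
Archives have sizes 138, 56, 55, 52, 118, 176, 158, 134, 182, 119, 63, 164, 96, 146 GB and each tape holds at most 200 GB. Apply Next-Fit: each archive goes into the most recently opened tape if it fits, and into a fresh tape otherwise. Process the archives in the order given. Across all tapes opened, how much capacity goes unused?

543

Put 138 GB in tape 1; 62 GB remain.
Put 56 GB in tape 1; 6 GB remain.
Put 55 GB in tape 2; 145 GB remain.
Put 52 GB in tape 2; 93 GB remain.
Put 118 GB in tape 3; 82 GB remain.
Put 176 GB in tape 4; 24 GB remain.
Put 158 GB in tape 5; 42 GB remain.
Put 134 GB in tape 6; 66 GB remain.
Put 182 GB in tape 7; 18 GB remain.
Put 119 GB in tape 8; 81 GB remain.
Put 63 GB in tape 8; 18 GB remain.
Put 164 GB in tape 9; 36 GB remain.
Put 96 GB in tape 10; 104 GB remain.
Put 146 GB in tape 11; 54 GB remain.
11 tapes × 200 GB = 2200 GB; used 1657 GB; unused 543 GB.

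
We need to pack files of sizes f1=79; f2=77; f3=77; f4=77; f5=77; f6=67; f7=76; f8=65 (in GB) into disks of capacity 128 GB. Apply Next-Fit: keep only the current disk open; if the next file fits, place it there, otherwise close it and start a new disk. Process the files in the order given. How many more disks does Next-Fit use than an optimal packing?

0

Next-Fit: [79] [77] [77] [77] [77] [67] [76] [65] → 8 disks.
8 files exceed 64 GB (half the capacity), and no two of those can share a disk, so at least 8 disks are needed.
So 8 is already optimal.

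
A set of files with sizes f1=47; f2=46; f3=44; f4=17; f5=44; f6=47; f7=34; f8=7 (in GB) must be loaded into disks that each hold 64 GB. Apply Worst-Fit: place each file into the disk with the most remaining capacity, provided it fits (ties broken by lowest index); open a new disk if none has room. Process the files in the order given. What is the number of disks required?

6

disk 1: place f1 (47 GB), 17 GB left
disk 2: place f2 (46 GB), 18 GB left
disk 3: place f3 (44 GB), 20 GB left
disk 3: place f4 (17 GB), 3 GB left
disk 4: place f5 (44 GB), 20 GB left
disk 5: place f6 (47 GB), 17 GB left
disk 6: place f7 (34 GB), 30 GB left
disk 6: place f8 (7 GB), 23 GB left
Final disks: [47] [46] [44,17] [44] [47] [34,7].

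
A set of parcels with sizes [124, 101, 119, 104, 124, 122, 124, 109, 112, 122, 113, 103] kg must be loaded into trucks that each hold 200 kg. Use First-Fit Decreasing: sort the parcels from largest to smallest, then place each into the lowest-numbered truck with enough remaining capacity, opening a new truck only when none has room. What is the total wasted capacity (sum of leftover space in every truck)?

Sorted descending: 124, 124, 124, 122, 122, 119, 113, 112, 109, 104, 103, 101.
Put 124 kg in truck 1; 76 kg remain.
Put 124 kg in truck 2; 76 kg remain.
Put 124 kg in truck 3; 76 kg remain.
Put 122 kg in truck 4; 78 kg remain.
Put 122 kg in truck 5; 78 kg remain.
Put 119 kg in truck 6; 81 kg remain.
Put 113 kg in truck 7; 87 kg remain.
Put 112 kg in truck 8; 88 kg remain.
Put 109 kg in truck 9; 91 kg remain.
Put 104 kg in truck 10; 96 kg remain.
Put 103 kg in truck 11; 97 kg remain.
Put 101 kg in truck 12; 99 kg remain.
12 trucks × 200 kg = 2400 kg; used 1377 kg; unused 1023 kg.

1023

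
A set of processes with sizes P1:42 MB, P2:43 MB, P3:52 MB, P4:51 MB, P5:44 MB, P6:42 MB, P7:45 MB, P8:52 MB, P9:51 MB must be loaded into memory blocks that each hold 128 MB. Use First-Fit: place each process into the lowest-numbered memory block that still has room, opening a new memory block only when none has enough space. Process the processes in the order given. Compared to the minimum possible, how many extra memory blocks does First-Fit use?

First-Fit: [42,43,42] [52,51] [44,45] [52,51] → 4 memory blocks.
Total size 422 MB; any packing needs at least ⌈422/128⌉ = 4 memory blocks.
So 4 is already optimal.

0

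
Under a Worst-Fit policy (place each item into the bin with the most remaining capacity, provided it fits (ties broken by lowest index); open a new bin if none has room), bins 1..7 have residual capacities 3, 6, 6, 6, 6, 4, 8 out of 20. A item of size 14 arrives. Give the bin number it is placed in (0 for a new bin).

No bin has ≥ 14 free, so a new bin is opened.

0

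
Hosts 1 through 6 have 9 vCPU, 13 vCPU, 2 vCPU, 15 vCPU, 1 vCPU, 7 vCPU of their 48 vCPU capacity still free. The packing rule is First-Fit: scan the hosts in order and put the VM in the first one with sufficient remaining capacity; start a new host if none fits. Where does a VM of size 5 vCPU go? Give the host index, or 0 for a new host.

1

Hosts with room: host 1 (9 vCPU), host 2 (13 vCPU), host 4 (15 vCPU), host 6 (7 vCPU).
The first with room is host 1.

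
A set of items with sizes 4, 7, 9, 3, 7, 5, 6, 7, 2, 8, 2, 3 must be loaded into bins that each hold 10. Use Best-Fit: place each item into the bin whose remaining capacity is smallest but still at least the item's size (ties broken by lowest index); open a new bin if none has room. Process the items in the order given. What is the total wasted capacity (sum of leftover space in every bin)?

7

Put 4 in bin 1; 6 remain.
Put 7 in bin 2; 3 remain.
Put 9 in bin 3; 1 remain.
Put 3 in bin 2; 0 remain.
Put 7 in bin 4; 3 remain.
Put 5 in bin 1; 1 remain.
Put 6 in bin 5; 4 remain.
Put 7 in bin 6; 3 remain.
Put 2 in bin 4; 1 remain.
Put 8 in bin 7; 2 remain.
Put 2 in bin 7; 0 remain.
Put 3 in bin 6; 0 remain.
7 bins × 10 = 70; used 63; unused 7.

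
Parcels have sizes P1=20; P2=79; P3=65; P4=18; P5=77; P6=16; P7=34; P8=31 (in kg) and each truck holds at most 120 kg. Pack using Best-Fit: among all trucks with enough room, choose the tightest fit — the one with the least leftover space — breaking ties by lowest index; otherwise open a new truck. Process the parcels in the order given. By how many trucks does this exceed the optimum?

Best-Fit: [20,79,18] [65,34] [77,16] [31] → 4 trucks.
Total size 340 kg; any packing needs at least ⌈340/120⌉ = 3 trucks.
An optimal packing achieves that bound: [79,34] [77,31] [65,20,18,16] → 3 trucks.
Excess: 4 − 3 = 1.

1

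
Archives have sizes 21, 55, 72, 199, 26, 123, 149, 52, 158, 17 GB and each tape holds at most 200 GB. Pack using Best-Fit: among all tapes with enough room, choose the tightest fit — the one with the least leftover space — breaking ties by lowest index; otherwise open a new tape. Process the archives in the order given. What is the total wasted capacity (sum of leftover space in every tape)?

Put 21 GB in tape 1; 179 GB remain.
Put 55 GB in tape 1; 124 GB remain.
Put 72 GB in tape 1; 52 GB remain.
Put 199 GB in tape 2; 1 GB remain.
Put 26 GB in tape 1; 26 GB remain.
Put 123 GB in tape 3; 77 GB remain.
Put 149 GB in tape 4; 51 GB remain.
Put 52 GB in tape 3; 25 GB remain.
Put 158 GB in tape 5; 42 GB remain.
Put 17 GB in tape 3; 8 GB remain.
5 tapes × 200 GB = 1000 GB; used 872 GB; unused 128 GB.

128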